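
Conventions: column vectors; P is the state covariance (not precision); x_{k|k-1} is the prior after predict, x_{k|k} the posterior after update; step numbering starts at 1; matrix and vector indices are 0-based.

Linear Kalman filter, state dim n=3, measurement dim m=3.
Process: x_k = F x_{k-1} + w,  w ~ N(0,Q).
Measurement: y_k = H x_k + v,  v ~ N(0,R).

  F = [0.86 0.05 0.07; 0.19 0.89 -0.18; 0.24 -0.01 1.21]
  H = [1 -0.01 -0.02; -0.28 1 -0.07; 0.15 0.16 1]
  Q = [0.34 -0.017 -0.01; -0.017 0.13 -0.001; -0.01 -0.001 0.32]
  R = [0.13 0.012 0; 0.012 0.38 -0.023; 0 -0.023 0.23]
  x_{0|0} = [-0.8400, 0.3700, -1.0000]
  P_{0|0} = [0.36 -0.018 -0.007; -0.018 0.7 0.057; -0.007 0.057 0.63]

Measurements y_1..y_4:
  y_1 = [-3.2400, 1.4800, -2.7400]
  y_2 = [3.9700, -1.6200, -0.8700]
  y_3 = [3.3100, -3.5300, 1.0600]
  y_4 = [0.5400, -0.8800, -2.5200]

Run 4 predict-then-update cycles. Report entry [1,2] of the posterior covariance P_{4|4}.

P_post[1,2] = -0.0343

step 1: x^-=[-0.7739, 0.3497, -1.4153]  P^-=[0.6091 0.0551 0.1133; 0.0551 0.6940 -0.0717; 0.1133 -0.0717 1.2578]  S=[0.7340 -0.1144 0.1877; -0.1144 1.1115 -0.1236; 0.1877 -0.1236 1.5330]  K=[0.8127 -0.0232 0.0379; 0.1506 0.6376 0.0640; -0.1053 -0.0908 0.8297]  nu=[-2.4909, 0.8145, -1.2646]  x^+=[-2.8650, 0.4131, -2.2762]  P^+=[0.1054 0.0288 -0.0112; 0.0288 0.2476 -0.0439; -0.0112 -0.0439 0.2016]
step 2: x^-=[-2.6026, 0.2330, -3.4459]  P^-=[0.4204 0.0303 0.0144; 0.0303 0.3611 -0.0856; 0.0144 -0.0856 0.6157]  S=[0.5495 -0.0774 0.0704; -0.0774 0.7726 -0.1116; 0.0704 -0.1116 0.8428]  K=[0.7553 -0.0345 0.0299; 0.1158 0.4795 0.0262; -0.0973 -0.0783 0.7146]  nu=[6.5060, -2.8229, 2.9290]  x^+=[2.4967, -0.2904, -1.7649]  P^+=[0.0978 0.0219 -0.0105; 0.0219 0.1865 -0.0381; -0.0105 -0.0381 0.1738]
step 3: x^-=[2.0091, 0.5336, -1.5334]  P^-=[0.4140 0.0215 0.0115; 0.0215 0.3072 -0.0745; 0.0115 -0.0745 0.5749]  S=[0.5433 -0.0839 0.0660; -0.0839 0.7213 -0.1062; 0.0660 -0.1062 0.8027]  K=[0.7514 -0.0403 0.0289; 0.1019 0.4399 0.0223; -0.0948 -0.0712 0.7019]  nu=[1.2755, -3.6084, 2.2066]  x^+=[3.1768, -0.8746, 0.1514]  P^+=[0.0972 0.0195 -0.0101; 0.0195 0.1709 -0.0353; -0.0101 -0.0353 0.1702]
step 4: x^-=[2.6989, -0.2020, 0.9544]  P^-=[0.4134 0.0190 0.0116; 0.0190 0.2930 -0.0710; 0.0116 -0.0710 0.5697]  S=[0.5427 -0.0862 0.0657; -0.0862 0.7079 -0.1049; 0.0657 -0.1049 0.7982]  K=[0.7507 -0.0421 0.0288; 0.0977 0.4285 0.0217; -0.0939 -0.0688 0.7004]  nu=[-2.1419, 0.1445, -3.8469]  x^+=[0.9744, -0.4327, -1.5487]  P^+=[0.0971 0.0188 -0.0100; 0.0188 0.1664 -0.0343; -0.0100 -0.0343 0.1697]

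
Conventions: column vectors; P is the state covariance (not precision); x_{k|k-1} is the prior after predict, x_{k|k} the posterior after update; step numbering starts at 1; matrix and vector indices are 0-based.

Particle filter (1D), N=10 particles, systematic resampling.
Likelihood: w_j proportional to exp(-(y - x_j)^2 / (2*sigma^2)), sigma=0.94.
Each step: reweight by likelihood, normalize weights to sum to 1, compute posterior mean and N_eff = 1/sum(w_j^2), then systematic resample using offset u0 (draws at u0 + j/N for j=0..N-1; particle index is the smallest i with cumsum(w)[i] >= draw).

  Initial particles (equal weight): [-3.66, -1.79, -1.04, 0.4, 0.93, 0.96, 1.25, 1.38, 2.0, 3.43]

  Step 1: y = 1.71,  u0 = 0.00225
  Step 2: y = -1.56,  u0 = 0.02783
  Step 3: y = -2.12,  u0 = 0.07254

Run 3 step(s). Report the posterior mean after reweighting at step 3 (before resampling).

post_mean = -1.0378

step 1: w=[0.0000, 0.0002, 0.0029, 0.0789, 0.1477, 0.1516, 0.1849, 0.1960, 0.1987, 0.0391]  mean=1.3442  Neff=6.0735  idx=[2, 4, 4, 5, 6, 6, 7, 7, 8, 8]
step 2: w=[0.8712, 0.0304, 0.0304, 0.0279, 0.0116, 0.0116, 0.0076, 0.0076, 0.0008, 0.0008]  mean=-0.7694  Neff=1.3124  idx=[0, 0, 0, 0, 0, 0, 0, 0, 0, 2]
step 3: w=[0.1110, 0.1110, 0.1110, 0.1110, 0.1110, 0.1110, 0.1110, 0.1110, 0.1110, 0.0011]  mean=-1.0378  Neff=9.0199  idx=[0, 1, 2, 3, 4, 5, 6, 6, 7, 8]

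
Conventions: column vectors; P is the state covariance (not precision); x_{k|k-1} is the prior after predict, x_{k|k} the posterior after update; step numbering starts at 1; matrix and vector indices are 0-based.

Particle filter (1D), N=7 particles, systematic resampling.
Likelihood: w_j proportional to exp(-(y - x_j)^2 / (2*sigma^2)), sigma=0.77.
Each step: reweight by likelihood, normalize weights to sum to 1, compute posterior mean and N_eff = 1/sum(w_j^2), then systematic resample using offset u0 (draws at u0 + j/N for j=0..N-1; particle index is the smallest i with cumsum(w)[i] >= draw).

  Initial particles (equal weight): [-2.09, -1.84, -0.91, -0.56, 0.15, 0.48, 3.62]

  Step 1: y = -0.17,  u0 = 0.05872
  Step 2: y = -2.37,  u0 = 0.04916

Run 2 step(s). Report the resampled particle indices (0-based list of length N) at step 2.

step 1: w=[0.0137, 0.0291, 0.1929, 0.2692, 0.2808, 0.2143, 0.0000]  mean=-0.2635  Neff=4.2466  idx=[2, 2, 3, 3, 4, 4, 5]
step 2: w=[0.3540, 0.3540, 0.1348, 0.1348, 0.0101, 0.0101, 0.0023]  mean=-0.7911  Neff=3.4827  idx=[0, 0, 0, 1, 1, 2, 3]

resampled_idx = [0, 0, 0, 1, 1, 2, 3]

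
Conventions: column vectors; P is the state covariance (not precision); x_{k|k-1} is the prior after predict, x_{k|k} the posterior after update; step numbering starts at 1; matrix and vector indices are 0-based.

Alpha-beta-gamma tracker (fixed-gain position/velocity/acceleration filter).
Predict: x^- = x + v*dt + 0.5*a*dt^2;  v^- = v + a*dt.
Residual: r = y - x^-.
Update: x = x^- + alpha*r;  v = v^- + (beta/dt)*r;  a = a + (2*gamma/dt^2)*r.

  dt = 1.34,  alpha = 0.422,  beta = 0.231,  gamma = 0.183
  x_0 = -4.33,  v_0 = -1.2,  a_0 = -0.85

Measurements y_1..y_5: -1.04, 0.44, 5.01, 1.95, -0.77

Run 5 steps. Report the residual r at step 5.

step 1: x_pred=-6.7011  r=5.6611  x^+=-4.3121  v^+=-1.3631  a^+=0.3039
step 2: x_pred=-5.8658  r=6.3058  x^+=-3.2048  v^+=0.1312  a^+=1.5892
step 3: x_pred=-1.6021  r=6.6121  x^+=1.1882  v^+=3.4006  a^+=2.9370
step 4: x_pred=8.3819  r=-6.4319  x^+=5.6676  v^+=6.2274  a^+=1.6260
step 5: x_pred=15.4722  r=-16.2422  x^+=8.6180  v^+=5.6063  a^+=-1.6847

resid = -16.2422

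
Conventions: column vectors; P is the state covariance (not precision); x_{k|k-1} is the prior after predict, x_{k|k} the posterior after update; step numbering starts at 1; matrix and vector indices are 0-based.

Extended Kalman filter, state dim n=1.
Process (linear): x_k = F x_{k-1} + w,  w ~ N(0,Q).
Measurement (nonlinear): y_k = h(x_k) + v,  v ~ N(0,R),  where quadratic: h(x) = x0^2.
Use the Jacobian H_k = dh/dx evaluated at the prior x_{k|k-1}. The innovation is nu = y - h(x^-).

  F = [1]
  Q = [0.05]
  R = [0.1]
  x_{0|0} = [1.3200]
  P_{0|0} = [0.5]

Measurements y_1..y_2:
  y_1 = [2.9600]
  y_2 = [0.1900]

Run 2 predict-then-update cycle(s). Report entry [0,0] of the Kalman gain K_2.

step 1: x^-=[1.3200]  P^-=[0.5500]  H_jac=[2.6400]  S=[3.9333]  K=[0.3692]  nu=[1.2176]  x^+=[1.7695]  P^+=[0.0140]
step 2: x^-=[1.7695]  P^-=[0.0640]  H_jac=[3.5390]  S=[0.9013]  K=[0.2512]  nu=[-2.9411]  x^+=[1.0306]  P^+=[0.0071]

K[0,0] = 0.2512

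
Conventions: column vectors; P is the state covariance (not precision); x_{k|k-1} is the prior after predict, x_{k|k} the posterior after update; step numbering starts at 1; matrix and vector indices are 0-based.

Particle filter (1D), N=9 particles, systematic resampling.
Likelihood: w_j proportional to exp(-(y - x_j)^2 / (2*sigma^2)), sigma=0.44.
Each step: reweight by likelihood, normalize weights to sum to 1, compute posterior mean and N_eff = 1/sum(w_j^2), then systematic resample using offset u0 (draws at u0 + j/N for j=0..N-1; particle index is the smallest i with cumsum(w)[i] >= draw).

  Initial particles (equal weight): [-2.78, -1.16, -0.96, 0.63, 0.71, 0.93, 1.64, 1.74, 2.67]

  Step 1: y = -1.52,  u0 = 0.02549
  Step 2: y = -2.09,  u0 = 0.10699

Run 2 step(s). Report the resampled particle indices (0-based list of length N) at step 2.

resampled_idx = [0, 1, 2, 3, 3, 4, 5, 6, 8]

step 1: w=[0.0141, 0.6079, 0.3780, 0.0000, 0.0000, 0.0000, 0.0000, 0.0000, 0.0000]  mean=-1.1072  Neff=1.9507  idx=[1, 1, 1, 1, 1, 1, 2, 2, 2]
step 2: w=[0.1421, 0.1421, 0.1421, 0.1421, 0.1421, 0.1421, 0.0490, 0.0490, 0.0490]  mean=-1.1306  Neff=7.7854  idx=[0, 1, 2, 3, 3, 4, 5, 6, 8]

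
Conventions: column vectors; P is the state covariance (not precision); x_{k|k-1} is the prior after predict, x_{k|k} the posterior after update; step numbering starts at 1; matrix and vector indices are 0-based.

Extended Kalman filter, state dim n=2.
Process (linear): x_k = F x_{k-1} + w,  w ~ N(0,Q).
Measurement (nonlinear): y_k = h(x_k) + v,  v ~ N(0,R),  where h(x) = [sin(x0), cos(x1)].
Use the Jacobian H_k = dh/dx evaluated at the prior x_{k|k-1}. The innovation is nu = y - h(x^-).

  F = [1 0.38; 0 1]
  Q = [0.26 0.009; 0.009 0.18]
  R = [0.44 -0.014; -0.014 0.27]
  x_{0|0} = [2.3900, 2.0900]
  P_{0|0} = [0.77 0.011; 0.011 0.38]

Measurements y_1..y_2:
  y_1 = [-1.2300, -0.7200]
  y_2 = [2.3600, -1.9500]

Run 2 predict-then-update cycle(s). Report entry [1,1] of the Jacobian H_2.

step 1: x^-=[3.1842, 2.0900]  P^-=[1.0932 0.1644; 0.1644 0.5600]  H_jac=[-0.9991 0.0000; 0.0000 -0.8682]  S=[1.5312 0.1286; 0.1286 0.6921]  K=[-0.7070 -0.0749; -0.0490 -0.6934]  nu=[-1.1874, -0.2238]  x^+=[4.0405, 2.3034]  P^+=[0.3103 0.0119; 0.0119 0.2148]
step 2: x^-=[4.9158, 2.3034]  P^-=[0.6104 0.1025; 0.1025 0.3948]  H_jac=[0.2020 0.0000; 0.0000 -0.7434]  S=[0.4649 -0.0294; -0.0294 0.4882]  K=[0.2563 -0.1407; 0.0065 -0.6008]  nu=[3.3394, -1.2812]  x^+=[5.9518, 3.0951]  P^+=[0.5681 0.0559; 0.0559 0.2183]

H_jac[1,1] = -0.7434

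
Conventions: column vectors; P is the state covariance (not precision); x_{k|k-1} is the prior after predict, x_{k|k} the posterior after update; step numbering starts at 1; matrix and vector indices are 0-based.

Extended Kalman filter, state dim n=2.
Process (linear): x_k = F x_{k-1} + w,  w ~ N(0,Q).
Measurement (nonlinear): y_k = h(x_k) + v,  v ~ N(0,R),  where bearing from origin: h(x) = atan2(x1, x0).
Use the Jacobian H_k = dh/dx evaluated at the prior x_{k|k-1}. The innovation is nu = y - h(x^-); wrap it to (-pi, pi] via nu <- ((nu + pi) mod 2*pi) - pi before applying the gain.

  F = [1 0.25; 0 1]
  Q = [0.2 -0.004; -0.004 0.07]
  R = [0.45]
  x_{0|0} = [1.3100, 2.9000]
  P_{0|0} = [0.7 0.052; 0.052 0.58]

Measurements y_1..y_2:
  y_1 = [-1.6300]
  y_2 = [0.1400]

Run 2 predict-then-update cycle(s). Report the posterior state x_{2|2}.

x_post = [3.7543, 2.5062]

step 1: x^-=[2.0350, 2.9000]  P^-=[0.9623 0.1930; 0.1930 0.6500]  H_jac=[-0.2311 0.1621]  S=[0.5040]  K=[-0.3790; 0.1206]  nu=[-2.5889]  x^+=[3.0163, 2.5877]  P^+=[0.8898 0.2160; 0.2160 0.6427]
step 2: x^-=[3.6632, 2.5877]  P^-=[1.2380 0.3727; 0.3727 0.7127]  H_jac=[-0.1286 0.1821]  S=[0.4767]  K=[-0.1917; 0.1717]  nu=[-0.4750]  x^+=[3.7543, 2.5062]  P^+=[1.2205 0.3884; 0.3884 0.6986]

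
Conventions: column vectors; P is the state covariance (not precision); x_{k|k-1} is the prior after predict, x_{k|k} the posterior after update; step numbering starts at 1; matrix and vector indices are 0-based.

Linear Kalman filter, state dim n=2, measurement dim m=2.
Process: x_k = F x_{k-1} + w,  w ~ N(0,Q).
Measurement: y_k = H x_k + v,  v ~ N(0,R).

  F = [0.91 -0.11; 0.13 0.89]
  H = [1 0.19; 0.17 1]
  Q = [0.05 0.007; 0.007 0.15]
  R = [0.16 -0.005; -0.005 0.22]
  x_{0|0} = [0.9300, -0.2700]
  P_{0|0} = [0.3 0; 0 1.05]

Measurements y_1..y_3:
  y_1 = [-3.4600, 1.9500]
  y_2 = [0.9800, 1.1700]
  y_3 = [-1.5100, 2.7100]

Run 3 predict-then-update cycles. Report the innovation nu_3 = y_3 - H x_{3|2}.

innov = [-0.8871, 1.7555]

step 1: x^-=[0.8760, -0.1194]  P^-=[0.3111 -0.0603; -0.0603 0.9868]  S=[0.4838 0.1731; 0.1731 1.1953]  K=[0.6556 -0.1012; -0.0311 0.8215]  nu=[-4.3133, 1.9205]  x^+=[-2.1459, 1.5924]  P^+=[0.1139 -0.0449; -0.0449 0.1885]
step 2: x^-=[-2.1280, 1.1382]  P^-=[0.1556 -0.0337; -0.0337 0.2909]  S=[0.3133 0.0419; 0.0419 0.5039]  K=[0.4836 -0.0546; -0.0070 0.5664]  nu=[2.8917, 0.3935]  x^+=[-0.7512, 1.3409]  P^+=[0.0831 -0.0286; -0.0286 0.1295]
step 3: x^-=[-0.8311, 1.0958]  P^-=[0.1261 -0.0186; -0.0186 0.2474]  S=[0.2879 0.0443; 0.0443 0.4647]  K=[0.4309 -0.0349; 0.0182 0.5238]  nu=[-0.8871, 1.7555]  x^+=[-1.2746, 1.9992]  P^+=[0.0734 -0.0223; -0.0223 0.1189]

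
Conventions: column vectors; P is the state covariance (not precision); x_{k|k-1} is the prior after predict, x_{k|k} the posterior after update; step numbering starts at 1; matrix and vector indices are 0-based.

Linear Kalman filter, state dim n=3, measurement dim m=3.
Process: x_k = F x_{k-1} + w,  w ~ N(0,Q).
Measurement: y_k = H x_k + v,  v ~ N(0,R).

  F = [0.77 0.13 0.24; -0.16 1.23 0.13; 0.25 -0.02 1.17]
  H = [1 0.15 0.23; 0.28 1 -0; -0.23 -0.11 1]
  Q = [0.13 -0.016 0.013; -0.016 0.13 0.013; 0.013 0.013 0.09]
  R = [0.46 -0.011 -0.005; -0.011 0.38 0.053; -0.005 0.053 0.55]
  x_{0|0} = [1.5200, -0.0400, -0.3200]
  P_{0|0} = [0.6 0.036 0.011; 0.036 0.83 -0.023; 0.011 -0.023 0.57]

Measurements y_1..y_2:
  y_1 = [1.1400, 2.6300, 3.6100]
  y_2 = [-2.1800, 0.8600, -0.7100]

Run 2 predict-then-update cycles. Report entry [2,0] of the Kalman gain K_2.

K[2,0] = 0.2467

step 1: x^-=[1.0884, -0.3340, 0.0064]  P^-=[0.5424 0.0874 0.2942; 0.0874 1.3887 0.0317; 0.2942 0.0317 0.9153]  S=[1.2458 0.4665 0.3278; 0.4665 1.8602 -0.0434; 0.3278 -0.0434 1.3729]  K=[0.4998 0.0032 -0.0028; -0.0236 0.7639 -0.0730; 0.2600 0.0090 0.5530]  nu=[0.1002, 2.6592, 3.8172]  x^+=[1.1364, 1.4163, 2.1675]  P^+=[0.2307 -0.0690 0.0416; -0.0690 0.3060 0.0182; 0.0416 0.0182 0.3149]
step 2: x^-=[1.5794, 1.8421, 2.7918]  P^-=[0.2928 -0.0413 0.1865; -0.0413 0.6354 0.0425; 0.1865 0.0425 0.5598]  S=[0.8730 0.1450 0.2338; 0.1450 1.0152 0.0697; 0.2338 0.0697 1.0358]  K=[0.3700 -0.0153 0.0369; -0.0151 0.6205 -0.0557; 0.2467 0.0280 0.4370]  nu=[-4.6778, -1.4243, -2.9359]  x^+=[-0.2382, 1.1924, 0.3149]  P^+=[0.1669 -0.0547 0.0500; -0.0547 0.2483 0.0171; 0.0500 0.0171 0.2540]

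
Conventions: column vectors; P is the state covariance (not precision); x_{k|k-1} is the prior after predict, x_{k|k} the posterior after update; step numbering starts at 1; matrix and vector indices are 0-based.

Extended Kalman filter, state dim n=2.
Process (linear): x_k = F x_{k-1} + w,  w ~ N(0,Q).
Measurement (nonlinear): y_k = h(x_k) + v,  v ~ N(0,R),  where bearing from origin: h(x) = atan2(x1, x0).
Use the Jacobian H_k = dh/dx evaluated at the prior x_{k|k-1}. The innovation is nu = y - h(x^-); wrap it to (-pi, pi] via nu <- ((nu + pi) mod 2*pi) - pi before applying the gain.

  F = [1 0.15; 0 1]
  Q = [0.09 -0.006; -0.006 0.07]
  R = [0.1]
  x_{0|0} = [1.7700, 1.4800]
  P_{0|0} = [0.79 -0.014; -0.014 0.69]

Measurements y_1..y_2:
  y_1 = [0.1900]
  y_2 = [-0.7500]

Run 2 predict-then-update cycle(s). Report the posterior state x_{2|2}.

step 1: x^-=[1.9920, 1.4800]  P^-=[0.8913 0.0835; 0.0835 0.7600]  H_jac=[-0.2403 0.3235]  S=[0.2180]  K=[-0.8586; 1.0356]  nu=[-0.4490]  x^+=[2.3775, 1.0151]  P^+=[0.7306 0.2773; 0.2773 0.5262]
step 2: x^-=[2.5298, 1.0151]  P^-=[0.9156 0.3503; 0.3503 0.5962]  H_jac=[-0.1366 0.3405]  S=[0.1536]  K=[-0.0379; 1.0099]  nu=[-1.1316]  x^+=[2.5727, -0.1278]  P^+=[0.9154 0.3562; 0.3562 0.4395]

x_post = [2.5727, -0.1278]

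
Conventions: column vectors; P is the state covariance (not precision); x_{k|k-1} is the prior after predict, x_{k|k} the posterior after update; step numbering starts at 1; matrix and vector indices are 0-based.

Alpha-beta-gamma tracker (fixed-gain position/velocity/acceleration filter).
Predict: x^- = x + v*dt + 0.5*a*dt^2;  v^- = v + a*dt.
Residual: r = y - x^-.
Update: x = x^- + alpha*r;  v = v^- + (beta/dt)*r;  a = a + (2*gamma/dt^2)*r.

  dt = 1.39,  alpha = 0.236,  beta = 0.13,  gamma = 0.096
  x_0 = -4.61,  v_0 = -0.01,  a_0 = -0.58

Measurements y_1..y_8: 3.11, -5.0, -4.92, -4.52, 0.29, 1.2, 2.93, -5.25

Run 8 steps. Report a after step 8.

step 1: x_pred=-5.1842  r=8.2942  x^+=-3.2268  v^+=-0.0405  a^+=0.2442
step 2: x_pred=-3.0471  r=-1.9529  x^+=-3.5080  v^+=0.1163  a^+=0.0502
step 3: x_pred=-3.2978  r=-1.6222  x^+=-3.6806  v^+=0.0344  a^+=-0.1110
step 4: x_pred=-3.7402  r=-0.7798  x^+=-3.9242  v^+=-0.1929  a^+=-0.1885
step 5: x_pred=-4.3745  r=4.6645  x^+=-3.2737  v^+=-0.0187  a^+=0.2750
step 6: x_pred=-3.0341  r=4.2341  x^+=-2.0348  v^+=0.7595  a^+=0.6957
step 7: x_pred=-0.3070  r=3.2370  x^+=0.4569  v^+=2.0293  a^+=1.0174
step 8: x_pred=4.2606  r=-9.5106  x^+=2.0161  v^+=2.5541  a^+=0.0723

a_post = 0.0723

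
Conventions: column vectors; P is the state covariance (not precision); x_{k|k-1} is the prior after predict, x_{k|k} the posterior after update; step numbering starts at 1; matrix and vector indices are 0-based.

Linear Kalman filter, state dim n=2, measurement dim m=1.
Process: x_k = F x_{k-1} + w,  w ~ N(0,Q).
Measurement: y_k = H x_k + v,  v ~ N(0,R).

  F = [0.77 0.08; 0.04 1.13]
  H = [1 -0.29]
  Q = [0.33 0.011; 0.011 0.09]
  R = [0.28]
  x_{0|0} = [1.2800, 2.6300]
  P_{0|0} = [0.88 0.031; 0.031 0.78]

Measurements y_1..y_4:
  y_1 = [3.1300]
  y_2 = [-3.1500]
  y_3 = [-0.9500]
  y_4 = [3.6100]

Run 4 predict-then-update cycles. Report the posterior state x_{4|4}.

x_post = [2.9878, 3.9253]

step 1: x^-=[1.1960, 3.0231]  P^-=[0.8606 0.1357; 0.1357 1.0902]  S=[1.1535]  K=[0.7119; -0.1564]  nu=[2.8107]  x^+=[3.1969, 2.5834]  P^+=[0.2759 0.2642; 0.2642 1.0620]
step 2: x^-=[2.6683, 3.0471]  P^-=[0.5329 0.3462; 0.3462 1.4703]  S=[0.7358]  K=[0.5879; -0.1090]  nu=[-4.9347]  x^+=[-0.2326, 3.5850]  P^+=[0.2787 0.3933; 0.3933 1.4616]
step 3: x^-=[0.1077, 4.0417]  P^-=[0.5530 0.4952; 0.4952 1.9923]  S=[0.7134]  K=[0.5739; -0.1157]  nu=[0.1144]  x^+=[0.1734, 4.0285]  P^+=[0.3181 0.5426; 0.5426 1.9828]
step 4: x^-=[0.4558, 4.5591]  P^-=[0.5981 0.6739; 0.6739 2.6713]  S=[0.7119]  K=[0.5656; -0.1416]  nu=[4.4764]  x^+=[2.9878, 3.9253]  P^+=[0.3703 0.7309; 0.7309 2.6571]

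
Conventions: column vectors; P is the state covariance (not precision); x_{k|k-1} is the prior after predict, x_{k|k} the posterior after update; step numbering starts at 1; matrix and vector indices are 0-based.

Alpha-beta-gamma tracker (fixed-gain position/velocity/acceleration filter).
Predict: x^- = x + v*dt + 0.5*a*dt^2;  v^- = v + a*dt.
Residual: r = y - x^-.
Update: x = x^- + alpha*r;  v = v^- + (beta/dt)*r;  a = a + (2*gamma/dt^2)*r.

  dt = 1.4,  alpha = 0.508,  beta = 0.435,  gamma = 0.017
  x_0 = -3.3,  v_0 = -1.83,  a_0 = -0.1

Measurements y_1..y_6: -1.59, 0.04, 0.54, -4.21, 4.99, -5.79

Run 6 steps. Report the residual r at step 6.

step 1: x_pred=-5.9600  r=4.3700  x^+=-3.7400  v^+=-0.6122  a^+=-0.0242
step 2: x_pred=-4.6208  r=4.6608  x^+=-2.2531  v^+=0.8021  a^+=0.0567
step 3: x_pred=-1.0746  r=1.6146  x^+=-0.2544  v^+=1.3831  a^+=0.0847
step 4: x_pred=1.7650  r=-5.9750  x^+=-1.2703  v^+=-0.3548  a^+=-0.0190
step 5: x_pred=-1.7857  r=6.7757  x^+=1.6564  v^+=1.7239  a^+=0.0986
step 6: x_pred=4.1664  r=-9.9564  x^+=-0.8915  v^+=-1.2317  a^+=-0.0742

resid = -9.9564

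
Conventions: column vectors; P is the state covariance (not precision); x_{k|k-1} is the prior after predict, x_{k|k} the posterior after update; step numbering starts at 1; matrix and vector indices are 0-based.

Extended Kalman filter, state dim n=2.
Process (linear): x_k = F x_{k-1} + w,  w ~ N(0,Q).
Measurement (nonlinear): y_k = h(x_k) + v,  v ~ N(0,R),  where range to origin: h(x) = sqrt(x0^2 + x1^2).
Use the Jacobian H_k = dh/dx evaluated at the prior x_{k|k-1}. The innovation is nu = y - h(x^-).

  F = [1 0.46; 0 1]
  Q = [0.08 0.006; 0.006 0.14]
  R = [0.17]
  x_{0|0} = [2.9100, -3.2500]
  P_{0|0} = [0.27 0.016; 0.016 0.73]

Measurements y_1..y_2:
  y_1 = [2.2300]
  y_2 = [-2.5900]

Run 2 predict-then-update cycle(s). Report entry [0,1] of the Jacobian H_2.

H_jac[0,1] = -0.9484

step 1: x^-=[1.4150, -3.2500]  P^-=[0.5192 0.3578; 0.3578 0.8700]  H_jac=[0.3992 -0.9169]  S=[0.7222]  K=[-0.1673; -0.9068]  nu=[-1.3147]  x^+=[1.6349, -2.0579]  P^+=[0.4990 0.2483; 0.2483 0.2762]
step 2: x^-=[0.6883, -2.0579]  P^-=[0.8658 0.3813; 0.3813 0.4162]  H_jac=[0.3172 -0.9484]  S=[0.4020]  K=[-0.2164; -0.6810]  nu=[-4.7600]  x^+=[1.7184, 1.1834]  P^+=[0.8470 0.3221; 0.3221 0.2298]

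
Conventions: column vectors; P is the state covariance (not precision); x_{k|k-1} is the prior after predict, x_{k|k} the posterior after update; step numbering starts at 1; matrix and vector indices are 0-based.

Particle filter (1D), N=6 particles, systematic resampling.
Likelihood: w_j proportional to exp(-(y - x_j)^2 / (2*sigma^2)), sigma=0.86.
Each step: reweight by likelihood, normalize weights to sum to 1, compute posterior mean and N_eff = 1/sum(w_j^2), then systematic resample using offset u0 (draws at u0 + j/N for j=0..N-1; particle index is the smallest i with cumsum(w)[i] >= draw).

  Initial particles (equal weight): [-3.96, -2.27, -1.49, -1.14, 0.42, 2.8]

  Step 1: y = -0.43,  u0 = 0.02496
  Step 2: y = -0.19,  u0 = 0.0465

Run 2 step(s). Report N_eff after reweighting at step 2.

step 1: w=[0.0001, 0.0535, 0.2469, 0.3753, 0.3238, 0.0005]  mean=-0.7803  Neff=3.2313  idx=[1, 2, 3, 3, 4, 4]
step 2: w=[0.0178, 0.1058, 0.1802, 0.1802, 0.2580, 0.2580]  mean=-0.3923  Neff=4.7718  idx=[1, 2, 3, 4, 4, 5]

N_eff = 4.7718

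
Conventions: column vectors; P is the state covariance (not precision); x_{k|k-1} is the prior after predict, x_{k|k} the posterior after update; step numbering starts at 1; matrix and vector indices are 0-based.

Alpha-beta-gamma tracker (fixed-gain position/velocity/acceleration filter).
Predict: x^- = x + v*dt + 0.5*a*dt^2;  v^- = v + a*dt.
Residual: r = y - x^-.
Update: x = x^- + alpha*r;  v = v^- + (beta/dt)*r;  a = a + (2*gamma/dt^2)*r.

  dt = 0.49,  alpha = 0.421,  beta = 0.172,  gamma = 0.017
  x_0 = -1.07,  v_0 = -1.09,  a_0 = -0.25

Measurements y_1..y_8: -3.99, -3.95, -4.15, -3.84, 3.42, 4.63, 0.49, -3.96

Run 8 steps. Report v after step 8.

v_post = 1.7591

step 1: x_pred=-1.6341  r=-2.3559  x^+=-2.6259  v^+=-2.0395  a^+=-0.5836
step 2: x_pred=-3.6953  r=-0.2547  x^+=-3.8026  v^+=-2.4148  a^+=-0.6197
step 3: x_pred=-5.0602  r=0.9102  x^+=-4.6770  v^+=-2.3990  a^+=-0.4908
step 4: x_pred=-5.9114  r=2.0714  x^+=-5.0394  v^+=-1.9123  a^+=-0.1975
step 5: x_pred=-6.0001  r=9.4201  x^+=-2.0342  v^+=1.2976  a^+=1.1365
step 6: x_pred=-1.2620  r=5.8920  x^+=1.2185  v^+=3.9227  a^+=1.9709
step 7: x_pred=3.3772  r=-2.8872  x^+=2.1617  v^+=3.8749  a^+=1.5620
step 8: x_pred=4.2479  r=-8.2079  x^+=0.7924  v^+=1.7591  a^+=0.3997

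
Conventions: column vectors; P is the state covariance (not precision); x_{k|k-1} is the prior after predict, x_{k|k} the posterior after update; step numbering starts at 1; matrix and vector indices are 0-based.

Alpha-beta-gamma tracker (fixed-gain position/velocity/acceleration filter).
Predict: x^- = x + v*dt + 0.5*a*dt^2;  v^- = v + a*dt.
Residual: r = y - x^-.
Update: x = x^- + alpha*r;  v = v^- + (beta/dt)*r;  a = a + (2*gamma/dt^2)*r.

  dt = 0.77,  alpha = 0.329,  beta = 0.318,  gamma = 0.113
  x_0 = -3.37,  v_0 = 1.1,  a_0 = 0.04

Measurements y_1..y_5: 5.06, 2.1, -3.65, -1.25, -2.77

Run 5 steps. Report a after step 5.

step 1: x_pred=-2.5111  r=7.5711  x^+=-0.0202  v^+=4.2576  a^+=2.9259
step 2: x_pred=4.1255  r=-2.0255  x^+=3.4591  v^+=5.6741  a^+=2.1539
step 3: x_pred=8.4667  r=-12.1167  x^+=4.4803  v^+=2.3285  a^+=-2.4647
step 4: x_pred=5.5426  r=-6.7926  x^+=3.3078  v^+=-2.3746  a^+=-5.0539
step 5: x_pred=-0.0188  r=-2.7512  x^+=-0.9240  v^+=-7.4023  a^+=-6.1026

a_post = -6.1026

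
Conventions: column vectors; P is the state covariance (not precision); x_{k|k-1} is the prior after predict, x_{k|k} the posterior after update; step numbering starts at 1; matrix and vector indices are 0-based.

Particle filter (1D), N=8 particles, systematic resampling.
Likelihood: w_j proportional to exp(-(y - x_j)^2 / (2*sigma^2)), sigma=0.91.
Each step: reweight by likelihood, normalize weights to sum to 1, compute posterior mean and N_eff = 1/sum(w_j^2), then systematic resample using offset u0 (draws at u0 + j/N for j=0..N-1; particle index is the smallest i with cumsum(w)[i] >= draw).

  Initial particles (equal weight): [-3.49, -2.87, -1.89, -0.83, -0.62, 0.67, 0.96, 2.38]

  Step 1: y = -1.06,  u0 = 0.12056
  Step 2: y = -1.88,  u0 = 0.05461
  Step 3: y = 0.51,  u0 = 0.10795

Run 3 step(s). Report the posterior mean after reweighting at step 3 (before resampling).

step 1: w=[0.0096, 0.0471, 0.2248, 0.3300, 0.3032, 0.0559, 0.0290, 0.0003]  mean=-0.9898  Neff=3.8810  idx=[2, 2, 3, 3, 4, 4, 4, 6]
step 2: w=[0.2389, 0.2389, 0.1228, 0.1228, 0.0916, 0.0916, 0.0916, 0.0018]  mean=-1.2755  Neff=5.9008  idx=[0, 0, 1, 1, 2, 3, 4, 6]
step 3: w=[0.0179, 0.0179, 0.0179, 0.0179, 0.1961, 0.1961, 0.2682, 0.2682]  mean=-0.7933  Neff=4.5052  idx=[4, 4, 5, 6, 6, 7, 7, 7]

post_mean = -0.7933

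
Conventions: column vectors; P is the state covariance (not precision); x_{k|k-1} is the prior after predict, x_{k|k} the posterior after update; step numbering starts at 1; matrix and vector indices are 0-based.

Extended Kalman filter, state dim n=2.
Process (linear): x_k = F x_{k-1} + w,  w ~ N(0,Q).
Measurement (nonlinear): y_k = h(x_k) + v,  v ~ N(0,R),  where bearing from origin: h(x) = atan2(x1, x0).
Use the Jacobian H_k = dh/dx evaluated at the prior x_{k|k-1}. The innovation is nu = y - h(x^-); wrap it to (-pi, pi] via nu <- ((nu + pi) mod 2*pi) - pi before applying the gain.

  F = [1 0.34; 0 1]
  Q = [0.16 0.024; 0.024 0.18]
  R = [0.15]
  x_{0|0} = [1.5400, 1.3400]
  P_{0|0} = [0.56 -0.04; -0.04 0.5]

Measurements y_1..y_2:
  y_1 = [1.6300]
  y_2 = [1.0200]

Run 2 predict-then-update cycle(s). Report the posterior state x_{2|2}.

x_post = [2.0518, 2.2526]

step 1: x^-=[1.9956, 1.3400]  P^-=[0.7506 0.1540; 0.1540 0.6800]  H_jac=[-0.2319 0.3454]  S=[0.2468]  K=[-0.4898; 0.8069]  nu=[1.0387]  x^+=[1.4869, 2.1781]  P^+=[0.6914 0.2515; 0.2515 0.5193]
step 2: x^-=[2.2274, 2.1781]  P^-=[1.0825 0.4521; 0.4521 0.6993]  H_jac=[-0.2244 0.2295]  S=[0.1948]  K=[-0.7145; 0.3031]  nu=[0.2458]  x^+=[2.0518, 2.2526]  P^+=[0.9830 0.4943; 0.4943 0.6814]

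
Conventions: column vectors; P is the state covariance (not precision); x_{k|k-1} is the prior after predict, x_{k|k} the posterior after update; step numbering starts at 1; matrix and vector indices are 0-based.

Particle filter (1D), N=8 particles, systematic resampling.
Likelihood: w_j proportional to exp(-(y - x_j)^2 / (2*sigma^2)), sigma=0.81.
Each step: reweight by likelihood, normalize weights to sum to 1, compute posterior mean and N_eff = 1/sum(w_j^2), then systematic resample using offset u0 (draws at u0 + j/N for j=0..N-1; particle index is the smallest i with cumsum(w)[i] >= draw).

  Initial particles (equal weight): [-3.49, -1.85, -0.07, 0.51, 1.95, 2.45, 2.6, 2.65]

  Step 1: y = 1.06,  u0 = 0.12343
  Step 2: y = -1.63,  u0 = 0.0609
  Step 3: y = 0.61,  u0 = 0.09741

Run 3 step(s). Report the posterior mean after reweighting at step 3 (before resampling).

post_mean = 0.1960

step 1: w=[0.0000, 0.0007, 0.1673, 0.3515, 0.2420, 0.1015, 0.0726, 0.0645]  mean=1.2465  Neff=4.3517  idx=[2, 3, 3, 3, 4, 4, 6, 7]
step 2: w=[0.6308, 0.1229, 0.1229, 0.1229, 0.0002, 0.0002, 0.0000, 0.0000]  mean=0.1448  Neff=2.2563  idx=[0, 0, 0, 0, 0, 1, 2, 3]
step 3: w=[0.1083, 0.1083, 0.1083, 0.1083, 0.1083, 0.1529, 0.1529, 0.1529]  mean=0.1960  Neff=7.7685  idx=[0, 2, 3, 4, 5, 6, 7, 7]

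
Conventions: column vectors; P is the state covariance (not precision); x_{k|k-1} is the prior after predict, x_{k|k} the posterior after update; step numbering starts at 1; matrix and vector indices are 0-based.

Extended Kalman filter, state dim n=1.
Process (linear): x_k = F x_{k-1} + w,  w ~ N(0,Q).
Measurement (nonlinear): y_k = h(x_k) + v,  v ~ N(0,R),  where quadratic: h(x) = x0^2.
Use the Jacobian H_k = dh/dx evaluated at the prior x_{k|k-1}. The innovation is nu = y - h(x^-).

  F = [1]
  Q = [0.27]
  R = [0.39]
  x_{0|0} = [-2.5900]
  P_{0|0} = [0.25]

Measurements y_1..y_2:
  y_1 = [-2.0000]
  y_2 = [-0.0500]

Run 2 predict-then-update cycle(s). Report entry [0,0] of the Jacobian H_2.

step 1: x^-=[-2.5900]  P^-=[0.5200]  H_jac=[-5.1800]  S=[14.3428]  K=[-0.1878]  nu=[-8.7081]  x^+=[-0.9546]  P^+=[0.0141]
step 2: x^-=[-0.9546]  P^-=[0.2841]  H_jac=[-1.9092]  S=[1.4257]  K=[-0.3805]  nu=[-0.9613]  x^+=[-0.5888]  P^+=[0.0777]

H_jac[0,0] = -1.9092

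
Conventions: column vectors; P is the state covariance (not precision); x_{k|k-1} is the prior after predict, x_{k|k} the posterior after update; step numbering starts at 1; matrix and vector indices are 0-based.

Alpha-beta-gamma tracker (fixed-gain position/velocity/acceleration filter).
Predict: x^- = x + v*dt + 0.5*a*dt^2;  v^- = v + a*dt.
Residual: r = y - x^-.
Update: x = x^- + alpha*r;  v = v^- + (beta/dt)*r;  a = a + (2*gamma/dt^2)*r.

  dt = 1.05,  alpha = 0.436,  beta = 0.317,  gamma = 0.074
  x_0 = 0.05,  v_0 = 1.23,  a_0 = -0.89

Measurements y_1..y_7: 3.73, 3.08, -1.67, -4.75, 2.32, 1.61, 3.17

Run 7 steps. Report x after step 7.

step 1: x_pred=0.8509  r=2.8791  x^+=2.1062  v^+=1.1647  a^+=-0.5035
step 2: x_pred=3.0516  r=0.0284  x^+=3.0640  v^+=0.6446  a^+=-0.4997
step 3: x_pred=3.4654  r=-5.1354  x^+=1.2263  v^+=-1.4304  a^+=-1.1891
step 4: x_pred=-0.9311  r=-3.8189  x^+=-2.5961  v^+=-3.8319  a^+=-1.7017
step 5: x_pred=-7.5577  r=9.8777  x^+=-3.2510  v^+=-2.6366  a^+=-0.3757
step 6: x_pred=-6.2266  r=7.8366  x^+=-2.8098  v^+=-0.6652  a^+=0.6763
step 7: x_pred=-3.1355  r=6.3055  x^+=-0.3863  v^+=1.9485  a^+=1.5227

x_post = -0.3863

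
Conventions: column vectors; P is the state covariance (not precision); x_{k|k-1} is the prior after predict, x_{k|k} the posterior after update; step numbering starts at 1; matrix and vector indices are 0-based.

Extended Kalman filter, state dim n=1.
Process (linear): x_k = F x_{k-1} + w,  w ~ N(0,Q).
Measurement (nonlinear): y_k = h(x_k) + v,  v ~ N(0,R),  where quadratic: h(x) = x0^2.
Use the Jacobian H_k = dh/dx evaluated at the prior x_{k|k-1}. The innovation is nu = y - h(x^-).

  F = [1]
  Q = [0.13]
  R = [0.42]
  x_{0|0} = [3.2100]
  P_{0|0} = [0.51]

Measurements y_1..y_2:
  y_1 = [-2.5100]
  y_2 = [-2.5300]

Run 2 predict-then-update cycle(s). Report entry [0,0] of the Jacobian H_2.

step 1: x^-=[3.2100]  P^-=[0.6400]  H_jac=[6.4200]  S=[26.7985]  K=[0.1533]  nu=[-12.8141]  x^+=[1.2453]  P^+=[0.0100]
step 2: x^-=[1.2453]  P^-=[0.1400]  H_jac=[2.4906]  S=[1.2886]  K=[0.2706]  nu=[-4.0808]  x^+=[0.1409]  P^+=[0.0456]

H_jac[0,0] = 2.4906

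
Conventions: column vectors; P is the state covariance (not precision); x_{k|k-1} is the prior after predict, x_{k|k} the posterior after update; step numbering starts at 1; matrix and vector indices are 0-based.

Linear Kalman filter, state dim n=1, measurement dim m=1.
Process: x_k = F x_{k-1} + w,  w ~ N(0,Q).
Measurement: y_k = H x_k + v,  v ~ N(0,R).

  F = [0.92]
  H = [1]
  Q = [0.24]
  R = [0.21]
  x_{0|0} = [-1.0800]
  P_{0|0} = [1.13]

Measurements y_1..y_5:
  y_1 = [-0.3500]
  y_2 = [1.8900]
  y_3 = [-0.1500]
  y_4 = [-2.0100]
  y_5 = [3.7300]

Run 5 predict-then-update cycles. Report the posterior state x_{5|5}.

step 1: x^-=[-0.9936]  P^-=[1.1964]  S=[1.4064]  K=[0.8507]  nu=[0.6436]  x^+=[-0.4461]  P^+=[0.1786]
step 2: x^-=[-0.4104]  P^-=[0.3912]  S=[0.6012]  K=[0.6507]  nu=[2.3004]  x^+=[1.0865]  P^+=[0.1366]
step 3: x^-=[0.9996]  P^-=[0.3557]  S=[0.5657]  K=[0.6288]  nu=[-1.1496]  x^+=[0.2768]  P^+=[0.1320]
step 4: x^-=[0.2546]  P^-=[0.3518]  S=[0.5618]  K=[0.6262]  nu=[-2.2646]  x^+=[-1.1634]  P^+=[0.1315]
step 5: x^-=[-1.0703]  P^-=[0.3513]  S=[0.5613]  K=[0.6259]  nu=[4.8003]  x^+=[1.9340]  P^+=[0.1314]

x_post = [1.9340]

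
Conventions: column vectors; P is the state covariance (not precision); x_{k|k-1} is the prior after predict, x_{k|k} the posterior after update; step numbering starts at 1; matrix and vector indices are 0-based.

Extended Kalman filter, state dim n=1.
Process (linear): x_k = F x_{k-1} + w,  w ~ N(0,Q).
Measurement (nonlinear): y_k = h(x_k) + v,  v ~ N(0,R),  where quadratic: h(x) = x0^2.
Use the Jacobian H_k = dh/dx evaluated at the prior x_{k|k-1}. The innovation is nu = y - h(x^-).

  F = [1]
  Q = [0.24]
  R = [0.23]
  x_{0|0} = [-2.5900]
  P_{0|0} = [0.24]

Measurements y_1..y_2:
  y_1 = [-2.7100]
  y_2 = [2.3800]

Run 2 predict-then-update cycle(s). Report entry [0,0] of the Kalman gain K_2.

step 1: x^-=[-2.5900]  P^-=[0.4800]  H_jac=[-5.1800]  S=[13.1096]  K=[-0.1897]  nu=[-9.4181]  x^+=[-0.8037]  P^+=[0.0084]
step 2: x^-=[-0.8037]  P^-=[0.2484]  H_jac=[-1.6075]  S=[0.8719]  K=[-0.4580]  nu=[1.7340]  x^+=[-1.5979]  P^+=[0.0655]

K[0,0] = -0.4580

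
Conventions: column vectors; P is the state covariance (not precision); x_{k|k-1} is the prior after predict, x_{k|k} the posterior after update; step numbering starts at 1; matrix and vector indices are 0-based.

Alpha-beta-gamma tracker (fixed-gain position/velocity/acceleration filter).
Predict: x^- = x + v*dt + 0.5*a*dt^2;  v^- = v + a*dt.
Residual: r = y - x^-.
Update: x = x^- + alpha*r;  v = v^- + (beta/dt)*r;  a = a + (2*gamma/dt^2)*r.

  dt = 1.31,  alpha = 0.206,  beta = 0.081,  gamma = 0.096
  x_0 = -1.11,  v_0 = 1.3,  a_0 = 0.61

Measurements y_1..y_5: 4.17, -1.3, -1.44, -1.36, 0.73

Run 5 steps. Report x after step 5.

x_post = 5.2138

step 1: x_pred=1.1164  r=3.0536  x^+=1.7454  v^+=2.2879  a^+=0.9516
step 2: x_pred=5.5592  r=-6.8592  x^+=4.1462  v^+=3.1104  a^+=0.1842
step 3: x_pred=8.3789  r=-9.8189  x^+=6.3562  v^+=2.7447  a^+=-0.9143
step 4: x_pred=9.1672  r=-10.5272  x^+=6.9986  v^+=0.8960  a^+=-2.0921
step 5: x_pred=6.3771  r=-5.6471  x^+=5.2138  v^+=-2.1939  a^+=-2.7239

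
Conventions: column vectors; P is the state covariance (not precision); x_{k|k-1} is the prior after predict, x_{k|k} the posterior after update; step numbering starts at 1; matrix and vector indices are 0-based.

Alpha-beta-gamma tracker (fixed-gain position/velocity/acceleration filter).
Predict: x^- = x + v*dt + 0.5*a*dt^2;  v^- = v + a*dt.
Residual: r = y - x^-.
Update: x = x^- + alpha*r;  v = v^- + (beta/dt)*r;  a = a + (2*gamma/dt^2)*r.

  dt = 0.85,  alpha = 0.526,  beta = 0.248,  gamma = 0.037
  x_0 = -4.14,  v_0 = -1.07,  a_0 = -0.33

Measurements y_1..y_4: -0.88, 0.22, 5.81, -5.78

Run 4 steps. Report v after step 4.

v_post = 0.5842

step 1: x_pred=-5.1687  r=4.2887  x^+=-2.9128  v^+=-0.0992  a^+=0.1093
step 2: x_pred=-2.9577  r=3.1777  x^+=-1.2862  v^+=0.9208  a^+=0.4347
step 3: x_pred=-0.3465  r=6.1565  x^+=2.8918  v^+=3.0866  a^+=1.0653
step 4: x_pred=5.9002  r=-11.6802  x^+=-0.2436  v^+=0.5842  a^+=-0.1310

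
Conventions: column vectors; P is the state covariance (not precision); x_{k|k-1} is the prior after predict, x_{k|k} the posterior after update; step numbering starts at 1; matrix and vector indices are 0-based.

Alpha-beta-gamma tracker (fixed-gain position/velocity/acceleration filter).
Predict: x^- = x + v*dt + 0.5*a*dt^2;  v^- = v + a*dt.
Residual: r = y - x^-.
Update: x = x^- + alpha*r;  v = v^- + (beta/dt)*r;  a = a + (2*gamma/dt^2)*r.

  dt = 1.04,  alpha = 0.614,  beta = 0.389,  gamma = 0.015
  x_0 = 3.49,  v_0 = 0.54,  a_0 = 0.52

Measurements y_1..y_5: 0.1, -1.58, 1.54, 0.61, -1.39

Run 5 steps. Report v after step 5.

step 1: x_pred=4.3328  r=-4.2328  x^+=1.7339  v^+=-0.5024  a^+=0.4026
step 2: x_pred=1.4291  r=-3.0091  x^+=-0.4185  v^+=-1.2092  a^+=0.3191
step 3: x_pred=-1.5035  r=3.0435  x^+=0.3652  v^+=0.2611  a^+=0.4036
step 4: x_pred=0.8549  r=-0.2449  x^+=0.7045  v^+=0.5891  a^+=0.3968
step 5: x_pred=1.5318  r=-2.9218  x^+=-0.2622  v^+=-0.0911  a^+=0.3157

v_post = -0.0911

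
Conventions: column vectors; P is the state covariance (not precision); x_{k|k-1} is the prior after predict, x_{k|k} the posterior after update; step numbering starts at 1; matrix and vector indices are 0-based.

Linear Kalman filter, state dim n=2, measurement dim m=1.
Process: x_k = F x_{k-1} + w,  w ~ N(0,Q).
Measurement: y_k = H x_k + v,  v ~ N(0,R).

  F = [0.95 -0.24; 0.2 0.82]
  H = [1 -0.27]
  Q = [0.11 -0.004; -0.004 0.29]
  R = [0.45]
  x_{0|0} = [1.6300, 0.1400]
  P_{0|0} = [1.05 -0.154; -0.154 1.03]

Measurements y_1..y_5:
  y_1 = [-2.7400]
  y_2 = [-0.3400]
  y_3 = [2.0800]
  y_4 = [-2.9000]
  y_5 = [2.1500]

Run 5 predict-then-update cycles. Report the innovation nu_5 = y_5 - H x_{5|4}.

innov = [3.2199]

step 1: x^-=[1.5149, 0.4408]  P^-=[1.1872 -0.1198; -0.1198 0.9741]  S=[1.7729]  K=[0.6879; -0.2159]  nu=[-4.1359]  x^+=[-1.3301, 1.3338]  P^+=[0.3483 0.1435; 0.1435 0.8914]
step 2: x^-=[-1.5837, 0.8277]  P^-=[0.4102 -0.0083; -0.0083 0.9504]  S=[0.9340]  K=[0.4416; -0.2837]  nu=[1.4672]  x^+=[-0.9358, 0.4115]  P^+=[0.2281 0.1087; 0.1087 0.8752]
step 3: x^-=[-0.9877, 0.1503]  P^-=[0.3167 -0.0535; -0.0535 0.9233]  S=[0.8629]  K=[0.3838; -0.3509]  nu=[3.1083]  x^+=[0.2051, -0.9403]  P^+=[0.1896 0.0627; 0.0627 0.8170]
step 4: x^-=[0.4205, -0.7301]  P^-=[0.2996 -0.0829; -0.0829 0.8675]  S=[0.8576]  K=[0.3754; -0.3698]  nu=[-3.5176]  x^+=[-0.9002, 0.5708]  P^+=[0.1787 0.0361; 0.0361 0.7502]
step 5: x^-=[-0.9921, 0.2880]  P^-=[0.2980 -0.0913; -0.0913 0.8135]  S=[0.8566]  K=[0.3767; -0.3630]  nu=[3.2199]  x^+=[0.2207, -0.8806]  P^+=[0.1765 0.0258; 0.0258 0.7006]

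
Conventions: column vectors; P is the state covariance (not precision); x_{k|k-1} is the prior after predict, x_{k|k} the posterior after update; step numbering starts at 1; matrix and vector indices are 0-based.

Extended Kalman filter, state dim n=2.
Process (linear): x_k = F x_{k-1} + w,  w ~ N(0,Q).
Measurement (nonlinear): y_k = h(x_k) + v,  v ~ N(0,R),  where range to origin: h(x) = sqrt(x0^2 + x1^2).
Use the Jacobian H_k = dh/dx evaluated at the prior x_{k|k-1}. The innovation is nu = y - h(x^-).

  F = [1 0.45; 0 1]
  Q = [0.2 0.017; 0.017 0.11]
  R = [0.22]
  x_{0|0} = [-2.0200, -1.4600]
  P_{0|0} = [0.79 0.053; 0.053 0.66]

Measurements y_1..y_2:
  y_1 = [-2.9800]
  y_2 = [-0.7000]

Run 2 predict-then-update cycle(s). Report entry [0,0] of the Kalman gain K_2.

K[0,0] = 0.5694

step 1: x^-=[-2.6770, -1.4600]  P^-=[1.1714 0.3670; 0.3670 0.7700]  H_jac=[-0.8779 -0.4788]  S=[1.6079]  K=[-0.7489; -0.4297]  nu=[-6.0293]  x^+=[1.8381, 1.1307]  P^+=[0.2697 -0.1504; -0.1504 0.4731]
step 2: x^-=[2.3469, 1.1307]  P^-=[0.4301 0.0795; 0.0795 0.5831]  H_jac=[0.9009 0.4340]  S=[0.7412]  K=[0.5694; 0.4382]  nu=[-3.3050]  x^+=[0.4649, -0.3175]  P^+=[0.1898 -0.1054; -0.1054 0.4408]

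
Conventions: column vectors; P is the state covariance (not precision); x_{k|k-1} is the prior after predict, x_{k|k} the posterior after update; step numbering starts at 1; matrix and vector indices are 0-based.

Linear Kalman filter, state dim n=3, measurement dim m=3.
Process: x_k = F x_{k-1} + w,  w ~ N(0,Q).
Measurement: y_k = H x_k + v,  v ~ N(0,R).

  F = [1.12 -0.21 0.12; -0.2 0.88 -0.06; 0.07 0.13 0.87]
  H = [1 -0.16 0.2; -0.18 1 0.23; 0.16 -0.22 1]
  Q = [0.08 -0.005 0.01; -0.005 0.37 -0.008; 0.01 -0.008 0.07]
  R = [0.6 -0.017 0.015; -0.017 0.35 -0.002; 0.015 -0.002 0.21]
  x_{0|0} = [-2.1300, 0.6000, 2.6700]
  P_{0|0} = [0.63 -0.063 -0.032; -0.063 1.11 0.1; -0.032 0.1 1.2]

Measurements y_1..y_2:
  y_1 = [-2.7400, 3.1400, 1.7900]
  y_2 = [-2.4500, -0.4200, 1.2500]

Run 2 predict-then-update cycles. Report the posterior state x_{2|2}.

step 1: x^-=[-2.1912, 0.7938, 2.2518]  P^-=[0.9525 -0.4099 0.0980; -0.4099 1.2700 0.1268; 0.0980 0.1268 1.0177]  S=[1.7880 -0.7268 0.5915; -0.7268 1.9024 -0.0502; 0.5915 -0.0502 1.3180]  K=[0.5411 -0.0867 0.0122; 0.0126 0.7227 -0.1437; -0.0227 0.1923 0.7804]  nu=[-0.8722, 1.4339, 0.0634]  x^+=[-2.7866, 1.8099, 2.5969]  P^+=[0.3384 0.0298 -0.0367; 0.0298 0.2539 0.0197; -0.0367 0.0197 0.1734]
step 2: x^-=[-3.1895, 1.9942, 2.2995]  P^-=[0.4933 -0.0927 0.0122; -0.0927 0.5673 0.0298; 0.0122 0.0298 0.2077]  S=[1.1488 -0.2751 0.1847; -0.2751 0.9903 -0.0852; 0.1847 -0.0852 0.4551]  K=[0.4203 -0.0582 0.0636; 0.0078 0.5872 -0.1346; -0.0054 0.1150 0.4700]  nu=[0.5987, -3.5172, -0.1005]  x^+=[-2.7397, -0.0528, 1.8445]  P^+=[0.2612 0.0233 -0.0169; 0.0233 0.2070 0.0125; -0.0169 0.0125 0.1038]

x_post = [-2.7397, -0.0528, 1.8445]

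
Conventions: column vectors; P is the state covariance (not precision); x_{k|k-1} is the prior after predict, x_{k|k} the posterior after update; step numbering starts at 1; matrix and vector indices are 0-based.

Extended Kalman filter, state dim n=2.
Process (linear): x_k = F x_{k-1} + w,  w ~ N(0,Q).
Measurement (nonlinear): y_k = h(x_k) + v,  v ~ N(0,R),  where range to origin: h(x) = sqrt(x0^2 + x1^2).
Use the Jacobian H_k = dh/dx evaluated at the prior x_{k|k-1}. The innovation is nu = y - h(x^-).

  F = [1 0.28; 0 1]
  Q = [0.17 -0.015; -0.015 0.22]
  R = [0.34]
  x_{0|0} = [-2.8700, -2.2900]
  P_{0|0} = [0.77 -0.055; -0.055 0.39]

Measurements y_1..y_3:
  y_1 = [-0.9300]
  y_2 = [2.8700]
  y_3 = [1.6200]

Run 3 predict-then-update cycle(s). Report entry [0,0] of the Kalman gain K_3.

step 1: x^-=[-3.5112, -2.2900]  P^-=[0.9398 0.0392; 0.0392 0.6100]  H_jac=[-0.8376 -0.5463]  S=[1.2172]  K=[-0.6643; -0.3007]  nu=[-5.1220]  x^+=[-0.1088, -0.7496]  P^+=[0.4027 -0.2040; -0.2040 0.4999]
step 2: x^-=[-0.3187, -0.7496]  P^-=[0.4976 -0.0790; -0.0790 0.7199]  H_jac=[-0.3913 -0.9203]  S=[0.9690]  K=[-0.1259; -0.6518]  nu=[2.0554]  x^+=[-0.5776, -2.0894]  P^+=[0.4823 -0.1585; -0.1585 0.3082]
step 3: x^-=[-1.1626, -2.0894]  P^-=[0.5877 -0.0872; -0.0872 0.5282]  H_jac=[-0.4862 -0.8738]  S=[0.8082]  K=[-0.2593; -0.5187]  nu=[-0.7711]  x^+=[-0.9627, -1.6895]  P^+=[0.5333 -0.1959; -0.1959 0.3108]

K[0,0] = -0.2593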